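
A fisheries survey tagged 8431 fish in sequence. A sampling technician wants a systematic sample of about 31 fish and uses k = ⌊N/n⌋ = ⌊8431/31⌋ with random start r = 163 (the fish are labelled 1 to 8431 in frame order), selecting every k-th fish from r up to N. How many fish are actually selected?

31

k = ⌊8431/31⌋ = 271
Achieved size = ⌊(8431 − 163)/271⌋ + 1 = ⌊8268/271⌋ + 1 = 30 + 1 = 31
(last selection: 163 + 30×271 = 8293 ≤ 8431; next would be 8564 > 8431)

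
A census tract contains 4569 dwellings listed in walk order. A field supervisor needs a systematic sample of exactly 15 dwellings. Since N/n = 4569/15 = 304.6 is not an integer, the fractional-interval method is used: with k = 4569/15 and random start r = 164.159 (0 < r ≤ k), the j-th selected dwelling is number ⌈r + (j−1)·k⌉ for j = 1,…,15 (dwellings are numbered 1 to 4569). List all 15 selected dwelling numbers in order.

j=1: r + 0k = 164.159 → ⌈·⌉ = 165
j=2: r + 1k = 468.759 → ⌈·⌉ = 469
j=3: r + 2k = 773.359 → ⌈·⌉ = 774
j=4: r + 3k = 1077.959 → ⌈·⌉ = 1078
j=5: r + 4k = 1382.559 → ⌈·⌉ = 1383
j=6: r + 5k = 1687.159 → ⌈·⌉ = 1688
j=7: r + 6k = 1991.759 → ⌈·⌉ = 1992
j=8: r + 7k = 2296.359 → ⌈·⌉ = 2297
j=9: r + 8k = 2600.959 → ⌈·⌉ = 2601
j=10: r + 9k = 2905.559 → ⌈·⌉ = 2906
j=11: r + 10k = 3210.159 → ⌈·⌉ = 3211
j=12: r + 11k = 3514.759 → ⌈·⌉ = 3515
j=13: r + 12k = 3819.359 → ⌈·⌉ = 3820
j=14: r + 13k = 4123.959 → ⌈·⌉ = 4124
j=15: r + 14k = 4428.559 → ⌈·⌉ = 4429

165, 469, 774, 1078, 1383, 1688, 1992, 2297, 2601, 2906, 3211, 3515, 3820, 4124, 4429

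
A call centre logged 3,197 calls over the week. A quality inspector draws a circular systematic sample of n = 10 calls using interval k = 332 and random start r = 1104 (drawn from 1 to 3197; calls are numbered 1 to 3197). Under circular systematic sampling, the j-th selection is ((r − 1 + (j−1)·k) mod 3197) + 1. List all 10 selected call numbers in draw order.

1104, 1436, 1768, 2100, 2432, 2764, 3096, 231, 563, 895

Selection 1: 1104
Selection 2: 1104 + 332 = 1436
Selection 3: 1436 + 332 = 1768
Selection 4: 1768 + 332 = 2100
Selection 5: 2100 + 332 = 2432
Selection 6: 2432 + 332 = 2764
Selection 7: 2764 + 332 = 3096
Selection 8: 3096 + 332 = 3428 → 3428 − 3197 = 231
Selection 9: 231 + 332 = 563
Selection 10: 563 + 332 = 895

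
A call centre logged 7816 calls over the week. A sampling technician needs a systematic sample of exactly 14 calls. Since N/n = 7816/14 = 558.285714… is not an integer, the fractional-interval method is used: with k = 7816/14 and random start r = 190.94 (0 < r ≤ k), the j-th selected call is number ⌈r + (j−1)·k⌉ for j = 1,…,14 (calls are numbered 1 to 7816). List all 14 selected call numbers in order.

j=1: r + 0k = 190.94 → ⌈·⌉ = 191
j=2: r + 1k = 749.225714… → ⌈·⌉ = 750
j=3: r + 2k = 1307.511428… → ⌈·⌉ = 1308
j=4: r + 3k = 1865.797142… → ⌈·⌉ = 1866
j=5: r + 4k = 2424.082857… → ⌈·⌉ = 2425
j=6: r + 5k = 2982.368571… → ⌈·⌉ = 2983
j=7: r + 6k = 3540.654285… → ⌈·⌉ = 3541
j=8: r + 7k = 4098.94 → ⌈·⌉ = 4099
j=9: r + 8k = 4657.225714… → ⌈·⌉ = 4658
j=10: r + 9k = 5215.511428… → ⌈·⌉ = 5216
j=11: r + 10k = 5773.797142… → ⌈·⌉ = 5774
j=12: r + 11k = 6332.082857… → ⌈·⌉ = 6333
j=13: r + 12k = 6890.368571… → ⌈·⌉ = 6891
j=14: r + 13k = 7448.654285… → ⌈·⌉ = 7449

191, 750, 1308, 1866, 2425, 2983, 3541, 4099, 4658, 5216, 5774, 6333, 6891, 7449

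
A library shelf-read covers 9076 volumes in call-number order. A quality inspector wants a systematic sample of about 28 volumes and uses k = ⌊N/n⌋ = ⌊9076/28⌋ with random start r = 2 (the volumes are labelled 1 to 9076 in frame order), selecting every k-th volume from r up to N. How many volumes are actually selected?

k = ⌊9076/28⌋ = 324
Achieved size = ⌊(9076 − 2)/324⌋ + 1 = ⌊9074/324⌋ + 1 = 28 + 1 = 29
(last selection: 2 + 28×324 = 9074 ≤ 9076; next would be 9398 > 9076)

29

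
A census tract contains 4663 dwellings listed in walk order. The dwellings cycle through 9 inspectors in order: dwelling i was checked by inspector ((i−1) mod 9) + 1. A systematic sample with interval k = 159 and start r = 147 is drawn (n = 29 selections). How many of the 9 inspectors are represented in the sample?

3

Consecutive selections differ by k = 159, so their inspector numbers differ by 159 mod 9 = 6.
gcd(159, 9) = 3, so the sample visits 9/3 = 3 distinct residues mod 9.
Start 147 is inspector 3; the inspectors hit are 3, 6, 9.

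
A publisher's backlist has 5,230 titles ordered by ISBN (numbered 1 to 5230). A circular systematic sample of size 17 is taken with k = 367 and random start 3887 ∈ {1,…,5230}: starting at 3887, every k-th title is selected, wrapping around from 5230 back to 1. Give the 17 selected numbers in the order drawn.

3887, 4254, 4621, 4988, 125, 492, 859, 1226, 1593, 1960, 2327, 2694, 3061, 3428, 3795, 4162, 4529

Selection 1: 3887
Selection 2: 3887 + 367 = 4254
Selection 3: 4254 + 367 = 4621
Selection 4: 4621 + 367 = 4988
Selection 5: 4988 + 367 = 5355 → 5355 − 5230 = 125
Selection 6: 125 + 367 = 492
Selection 7: 492 + 367 = 859
Selection 8: 859 + 367 = 1226
Selection 9: 1226 + 367 = 1593
Selection 10: 1593 + 367 = 1960
Selection 11: 1960 + 367 = 2327
Selection 12: 2327 + 367 = 2694
Selection 13: 2694 + 367 = 3061
Selection 14: 3061 + 367 = 3428
Selection 15: 3428 + 367 = 3795
Selection 16: 3795 + 367 = 4162
Selection 17: 4162 + 367 = 4529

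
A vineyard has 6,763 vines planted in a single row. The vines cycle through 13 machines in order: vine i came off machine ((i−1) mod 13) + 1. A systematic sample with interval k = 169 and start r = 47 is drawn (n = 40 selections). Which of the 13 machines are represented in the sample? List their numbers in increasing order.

Consecutive selections differ by k = 169, so their machine numbers differ by 169 mod 13 = 0.
gcd(169, 13) = 13, so the sample visits 13/13 = 1 distinct residues mod 13.
Start 47 is machine 8; the machines hit are 8.

8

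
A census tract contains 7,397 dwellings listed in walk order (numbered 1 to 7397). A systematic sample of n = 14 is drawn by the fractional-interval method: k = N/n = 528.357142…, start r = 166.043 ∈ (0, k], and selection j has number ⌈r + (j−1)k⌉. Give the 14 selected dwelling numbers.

167, 695, 1223, 1752, 2280, 2808, 3337, 3865, 4393, 4922, 5450, 5978, 6507, 7035

j=1: r + 0k = 166.043 → ⌈·⌉ = 167
j=2: r + 1k = 694.400142… → ⌈·⌉ = 695
j=3: r + 2k = 1222.757285… → ⌈·⌉ = 1223
j=4: r + 3k = 1751.114428… → ⌈·⌉ = 1752
j=5: r + 4k = 2279.471571… → ⌈·⌉ = 2280
j=6: r + 5k = 2807.828714… → ⌈·⌉ = 2808
j=7: r + 6k = 3336.185857… → ⌈·⌉ = 3337
j=8: r + 7k = 3864.543 → ⌈·⌉ = 3865
j=9: r + 8k = 4392.900142… → ⌈·⌉ = 4393
j=10: r + 9k = 4921.257285… → ⌈·⌉ = 4922
j=11: r + 10k = 5449.614428… → ⌈·⌉ = 5450
j=12: r + 11k = 5977.971571… → ⌈·⌉ = 5978
j=13: r + 12k = 6506.328714… → ⌈·⌉ = 6507
j=14: r + 13k = 7034.685857… → ⌈·⌉ = 7035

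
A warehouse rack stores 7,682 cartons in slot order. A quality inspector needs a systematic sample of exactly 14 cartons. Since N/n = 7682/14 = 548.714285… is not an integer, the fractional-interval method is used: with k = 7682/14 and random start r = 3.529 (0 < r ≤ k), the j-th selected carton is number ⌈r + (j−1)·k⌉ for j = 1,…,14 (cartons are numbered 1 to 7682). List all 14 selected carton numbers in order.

4, 553, 1101, 1650, 2199, 2748, 3296, 3845, 4394, 4942, 5491, 6040, 6589, 7137

j=1: r + 0k = 3.529 → ⌈·⌉ = 4
j=2: r + 1k = 552.243285… → ⌈·⌉ = 553
j=3: r + 2k = 1100.957571… → ⌈·⌉ = 1101
j=4: r + 3k = 1649.671857… → ⌈·⌉ = 1650
j=5: r + 4k = 2198.386142… → ⌈·⌉ = 2199
j=6: r + 5k = 2747.100428… → ⌈·⌉ = 2748
j=7: r + 6k = 3295.814714… → ⌈·⌉ = 3296
j=8: r + 7k = 3844.529 → ⌈·⌉ = 3845
j=9: r + 8k = 4393.243285… → ⌈·⌉ = 4394
j=10: r + 9k = 4941.957571… → ⌈·⌉ = 4942
j=11: r + 10k = 5490.671857… → ⌈·⌉ = 5491
j=12: r + 11k = 6039.386142… → ⌈·⌉ = 6040
j=13: r + 12k = 6588.100428… → ⌈·⌉ = 6589
j=14: r + 13k = 7136.814714… → ⌈·⌉ = 7137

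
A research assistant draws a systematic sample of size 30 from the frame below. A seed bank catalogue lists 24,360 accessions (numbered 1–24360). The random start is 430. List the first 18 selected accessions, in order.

430, 1242, 2054, 2866, 3678, 4490, 5302, 6114, 6926, 7738, 8550, 9362, 10174, 10986, 11798, 12610, 13422, 14234

k = N/n = 24360/30 = 812
accession 1: 430
accession 2: 430 + 812 = 1242
accession 3: 1242 + 812 = 2054
accession 4: 2054 + 812 = 2866
accession 5: 2866 + 812 = 3678
accession 6: 3678 + 812 = 4490
accession 7: 4490 + 812 = 5302
accession 8: 5302 + 812 = 6114
accession 9: 6114 + 812 = 6926
accession 10: 6926 + 812 = 7738
accession 11: 7738 + 812 = 8550
accession 12: 8550 + 812 = 9362
accession 13: 9362 + 812 = 10174
accession 14: 10174 + 812 = 10986
accession 15: 10986 + 812 = 11798
accession 16: 11798 + 812 = 12610
accession 17: 12610 + 812 = 13422
accession 18: 13422 + 812 = 14234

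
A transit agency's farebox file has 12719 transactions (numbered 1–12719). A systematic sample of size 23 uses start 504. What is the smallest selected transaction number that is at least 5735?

k = 12719/23 = 553
Steps past start: ⌈(5735 − 504)/553⌉ = ⌈5231/553⌉ = 10
Selected transaction: 504 + 10×553 = 6034

6034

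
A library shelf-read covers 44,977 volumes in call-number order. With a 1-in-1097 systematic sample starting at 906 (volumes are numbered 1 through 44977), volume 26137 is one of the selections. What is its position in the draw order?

k = 1097
position = (26137 − 906)/1097 + 1 = 25231/1097 + 1 = 23 + 1 = 24

24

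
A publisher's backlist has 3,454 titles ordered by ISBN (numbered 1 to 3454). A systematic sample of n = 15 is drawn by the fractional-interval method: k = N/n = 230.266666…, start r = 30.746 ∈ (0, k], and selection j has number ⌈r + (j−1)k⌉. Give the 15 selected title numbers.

31, 262, 492, 722, 952, 1183, 1413, 1643, 1873, 2104, 2334, 2564, 2794, 3025, 3255

j=1: r + 0k = 30.746 → ⌈·⌉ = 31
j=2: r + 1k = 261.012666… → ⌈·⌉ = 262
j=3: r + 2k = 491.279333… → ⌈·⌉ = 492
j=4: r + 3k = 721.546 → ⌈·⌉ = 722
j=5: r + 4k = 951.812666… → ⌈·⌉ = 952
j=6: r + 5k = 1182.079333… → ⌈·⌉ = 1183
j=7: r + 6k = 1412.346 → ⌈·⌉ = 1413
j=8: r + 7k = 1642.612666… → ⌈·⌉ = 1643
j=9: r + 8k = 1872.879333… → ⌈·⌉ = 1873
j=10: r + 9k = 2103.146 → ⌈·⌉ = 2104
j=11: r + 10k = 2333.412666… → ⌈·⌉ = 2334
j=12: r + 11k = 2563.679333… → ⌈·⌉ = 2564
j=13: r + 12k = 2793.946 → ⌈·⌉ = 2794
j=14: r + 13k = 3024.212666… → ⌈·⌉ = 3025
j=15: r + 14k = 3254.479333… → ⌈·⌉ = 3255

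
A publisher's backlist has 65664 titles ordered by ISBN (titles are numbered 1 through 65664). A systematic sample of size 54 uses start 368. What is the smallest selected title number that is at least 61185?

k = 65664/54 = 1216
Steps past start: ⌈(61185 − 368)/1216⌉ = ⌈60817/1216⌉ = 51
Selected title: 368 + 51×1216 = 62384

62384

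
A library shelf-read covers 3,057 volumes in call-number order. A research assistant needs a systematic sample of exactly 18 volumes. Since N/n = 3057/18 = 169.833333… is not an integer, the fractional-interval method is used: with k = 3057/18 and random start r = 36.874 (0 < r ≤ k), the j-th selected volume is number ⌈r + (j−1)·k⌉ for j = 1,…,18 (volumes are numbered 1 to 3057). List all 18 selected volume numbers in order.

j=1: r + 0k = 36.874 → ⌈·⌉ = 37
j=2: r + 1k = 206.707333… → ⌈·⌉ = 207
j=3: r + 2k = 376.540666… → ⌈·⌉ = 377
j=4: r + 3k = 546.374 → ⌈·⌉ = 547
j=5: r + 4k = 716.207333… → ⌈·⌉ = 717
j=6: r + 5k = 886.040666… → ⌈·⌉ = 887
j=7: r + 6k = 1055.874 → ⌈·⌉ = 1056
j=8: r + 7k = 1225.707333… → ⌈·⌉ = 1226
j=9: r + 8k = 1395.540666… → ⌈·⌉ = 1396
j=10: r + 9k = 1565.374 → ⌈·⌉ = 1566
j=11: r + 10k = 1735.207333… → ⌈·⌉ = 1736
j=12: r + 11k = 1905.040666… → ⌈·⌉ = 1906
j=13: r + 12k = 2074.874 → ⌈·⌉ = 2075
j=14: r + 13k = 2244.707333… → ⌈·⌉ = 2245
j=15: r + 14k = 2414.540666… → ⌈·⌉ = 2415
j=16: r + 15k = 2584.374 → ⌈·⌉ = 2585
j=17: r + 16k = 2754.207333… → ⌈·⌉ = 2755
j=18: r + 17k = 2924.040666… → ⌈·⌉ = 2925

37, 207, 377, 547, 717, 887, 1056, 1226, 1396, 1566, 1736, 1906, 2075, 2245, 2415, 2585, 2755, 2925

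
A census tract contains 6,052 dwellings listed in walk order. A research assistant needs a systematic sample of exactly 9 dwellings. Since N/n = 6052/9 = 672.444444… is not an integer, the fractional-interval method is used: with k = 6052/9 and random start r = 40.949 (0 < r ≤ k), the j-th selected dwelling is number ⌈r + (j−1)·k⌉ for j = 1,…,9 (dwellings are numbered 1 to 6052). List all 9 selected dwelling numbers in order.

41, 714, 1386, 2059, 2731, 3404, 4076, 4749, 5421

j=1: r + 0k = 40.949 → ⌈·⌉ = 41
j=2: r + 1k = 713.393444… → ⌈·⌉ = 714
j=3: r + 2k = 1385.837888… → ⌈·⌉ = 1386
j=4: r + 3k = 2058.282333… → ⌈·⌉ = 2059
j=5: r + 4k = 2730.726777… → ⌈·⌉ = 2731
j=6: r + 5k = 3403.171222… → ⌈·⌉ = 3404
j=7: r + 6k = 4075.615666… → ⌈·⌉ = 4076
j=8: r + 7k = 4748.060111… → ⌈·⌉ = 4749
j=9: r + 8k = 5420.504555… → ⌈·⌉ = 5421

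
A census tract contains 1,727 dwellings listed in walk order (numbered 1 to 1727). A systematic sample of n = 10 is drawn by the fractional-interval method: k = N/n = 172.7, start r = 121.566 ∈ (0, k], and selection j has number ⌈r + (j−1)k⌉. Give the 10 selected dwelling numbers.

j=1: r + 0k = 121.566 → ⌈·⌉ = 122
j=2: r + 1k = 294.266 → ⌈·⌉ = 295
j=3: r + 2k = 466.966 → ⌈·⌉ = 467
j=4: r + 3k = 639.666 → ⌈·⌉ = 640
j=5: r + 4k = 812.366 → ⌈·⌉ = 813
j=6: r + 5k = 985.066 → ⌈·⌉ = 986
j=7: r + 6k = 1157.766 → ⌈·⌉ = 1158
j=8: r + 7k = 1330.466 → ⌈·⌉ = 1331
j=9: r + 8k = 1503.166 → ⌈·⌉ = 1504
j=10: r + 9k = 1675.866 → ⌈·⌉ = 1676

122, 295, 467, 640, 813, 986, 1158, 1331, 1504, 1676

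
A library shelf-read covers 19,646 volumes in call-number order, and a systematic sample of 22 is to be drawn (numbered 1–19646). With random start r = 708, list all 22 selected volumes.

708, 1601, 2494, 3387, 4280, 5173, 6066, 6959, 7852, 8745, 9638, 10531, 11424, 12317, 13210, 14103, 14996, 15889, 16782, 17675, 18568, 19461

k = N/n = 19646/22 = 893
volume 1: 708
volume 2: 708 + 893 = 1601
volume 3: 1601 + 893 = 2494
volume 4: 2494 + 893 = 3387
volume 5: 3387 + 893 = 4280
volume 6: 4280 + 893 = 5173
volume 7: 5173 + 893 = 6066
volume 8: 6066 + 893 = 6959
volume 9: 6959 + 893 = 7852
volume 10: 7852 + 893 = 8745
volume 11: 8745 + 893 = 9638
volume 12: 9638 + 893 = 10531
volume 13: 10531 + 893 = 11424
volume 14: 11424 + 893 = 12317
volume 15: 12317 + 893 = 13210
volume 16: 13210 + 893 = 14103
volume 17: 14103 + 893 = 14996
volume 18: 14996 + 893 = 15889
volume 19: 15889 + 893 = 16782
volume 20: 16782 + 893 = 17675
volume 21: 17675 + 893 = 18568
volume 22: 18568 + 893 = 19461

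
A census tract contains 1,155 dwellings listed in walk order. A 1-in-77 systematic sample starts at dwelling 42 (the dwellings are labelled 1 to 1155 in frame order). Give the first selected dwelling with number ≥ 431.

504

k = 77
Steps past start: ⌈(431 − 42)/77⌉ = ⌈389/77⌉ = 6
Selected dwelling: 42 + 6×77 = 504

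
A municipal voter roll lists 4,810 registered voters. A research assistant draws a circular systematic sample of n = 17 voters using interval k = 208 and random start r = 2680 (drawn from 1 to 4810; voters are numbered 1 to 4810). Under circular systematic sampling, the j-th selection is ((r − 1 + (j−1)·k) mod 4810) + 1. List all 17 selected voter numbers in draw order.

Selection 1: 2680
Selection 2: 2680 + 208 = 2888
Selection 3: 2888 + 208 = 3096
Selection 4: 3096 + 208 = 3304
Selection 5: 3304 + 208 = 3512
Selection 6: 3512 + 208 = 3720
Selection 7: 3720 + 208 = 3928
Selection 8: 3928 + 208 = 4136
Selection 9: 4136 + 208 = 4344
Selection 10: 4344 + 208 = 4552
Selection 11: 4552 + 208 = 4760
Selection 12: 4760 + 208 = 4968 → 4968 − 4810 = 158
Selection 13: 158 + 208 = 366
Selection 14: 366 + 208 = 574
Selection 15: 574 + 208 = 782
Selection 16: 782 + 208 = 990
Selection 17: 990 + 208 = 1198

2680, 2888, 3096, 3304, 3512, 3720, 3928, 4136, 4344, 4552, 4760, 158, 366, 574, 782, 990, 1198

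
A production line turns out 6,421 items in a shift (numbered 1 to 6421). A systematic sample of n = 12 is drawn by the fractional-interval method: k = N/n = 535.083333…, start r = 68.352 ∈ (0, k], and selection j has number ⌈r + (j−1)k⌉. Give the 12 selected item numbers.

69, 604, 1139, 1674, 2209, 2744, 3279, 3814, 4350, 4885, 5420, 5955

j=1: r + 0k = 68.352 → ⌈·⌉ = 69
j=2: r + 1k = 603.435333… → ⌈·⌉ = 604
j=3: r + 2k = 1138.518666… → ⌈·⌉ = 1139
j=4: r + 3k = 1673.602 → ⌈·⌉ = 1674
j=5: r + 4k = 2208.685333… → ⌈·⌉ = 2209
j=6: r + 5k = 2743.768666… → ⌈·⌉ = 2744
j=7: r + 6k = 3278.852 → ⌈·⌉ = 3279
j=8: r + 7k = 3813.935333… → ⌈·⌉ = 3814
j=9: r + 8k = 4349.018666… → ⌈·⌉ = 4350
j=10: r + 9k = 4884.102 → ⌈·⌉ = 4885
j=11: r + 10k = 5419.185333… → ⌈·⌉ = 5420
j=12: r + 11k = 5954.268666… → ⌈·⌉ = 5955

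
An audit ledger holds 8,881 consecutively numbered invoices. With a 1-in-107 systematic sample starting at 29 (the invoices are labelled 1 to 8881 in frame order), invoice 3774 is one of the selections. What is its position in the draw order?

k = 107
position = (3774 − 29)/107 + 1 = 3745/107 + 1 = 35 + 1 = 36

36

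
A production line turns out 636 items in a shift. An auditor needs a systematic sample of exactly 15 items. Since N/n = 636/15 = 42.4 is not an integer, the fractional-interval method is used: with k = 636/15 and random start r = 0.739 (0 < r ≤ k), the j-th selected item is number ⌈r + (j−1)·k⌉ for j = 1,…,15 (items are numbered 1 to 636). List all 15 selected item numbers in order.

j=1: r + 0k = 0.739 → ⌈·⌉ = 1
j=2: r + 1k = 43.139 → ⌈·⌉ = 44
j=3: r + 2k = 85.539 → ⌈·⌉ = 86
j=4: r + 3k = 127.939 → ⌈·⌉ = 128
j=5: r + 4k = 170.339 → ⌈·⌉ = 171
j=6: r + 5k = 212.739 → ⌈·⌉ = 213
j=7: r + 6k = 255.139 → ⌈·⌉ = 256
j=8: r + 7k = 297.539 → ⌈·⌉ = 298
j=9: r + 8k = 339.939 → ⌈·⌉ = 340
j=10: r + 9k = 382.339 → ⌈·⌉ = 383
j=11: r + 10k = 424.739 → ⌈·⌉ = 425
j=12: r + 11k = 467.139 → ⌈·⌉ = 468
j=13: r + 12k = 509.539 → ⌈·⌉ = 510
j=14: r + 13k = 551.939 → ⌈·⌉ = 552
j=15: r + 14k = 594.339 → ⌈·⌉ = 595

1, 44, 86, 128, 171, 213, 256, 298, 340, 383, 425, 468, 510, 552, 595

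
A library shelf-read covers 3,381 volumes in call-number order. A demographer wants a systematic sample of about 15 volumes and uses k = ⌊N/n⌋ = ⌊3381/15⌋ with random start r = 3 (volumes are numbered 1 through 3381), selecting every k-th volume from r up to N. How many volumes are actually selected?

k = ⌊3381/15⌋ = 225
Achieved size = ⌊(3381 − 3)/225⌋ + 1 = ⌊3378/225⌋ + 1 = 15 + 1 = 16
(last selection: 3 + 15×225 = 3378 ≤ 3381; next would be 3603 > 3381)

16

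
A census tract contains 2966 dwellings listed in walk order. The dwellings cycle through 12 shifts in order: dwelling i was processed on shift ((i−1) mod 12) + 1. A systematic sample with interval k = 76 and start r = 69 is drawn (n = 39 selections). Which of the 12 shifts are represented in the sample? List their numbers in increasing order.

Consecutive selections differ by k = 76, so their shift numbers differ by 76 mod 12 = 4.
gcd(76, 12) = 4, so the sample visits 12/4 = 3 distinct residues mod 12.
Start 69 is shift 9; the shifts hit are 1, 5, 9.

1, 5, 9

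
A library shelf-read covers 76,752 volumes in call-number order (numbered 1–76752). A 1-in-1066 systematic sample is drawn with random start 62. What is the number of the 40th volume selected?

41636

k = 1066
40th selection = r + (40−1)·k = 62 + 39×1066 = 62 + 41574 = 41636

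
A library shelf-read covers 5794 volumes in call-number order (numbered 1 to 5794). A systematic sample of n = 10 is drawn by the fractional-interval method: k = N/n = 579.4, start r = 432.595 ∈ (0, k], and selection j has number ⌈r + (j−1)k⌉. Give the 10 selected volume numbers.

j=1: r + 0k = 432.595 → ⌈·⌉ = 433
j=2: r + 1k = 1011.995 → ⌈·⌉ = 1012
j=3: r + 2k = 1591.395 → ⌈·⌉ = 1592
j=4: r + 3k = 2170.795 → ⌈·⌉ = 2171
j=5: r + 4k = 2750.195 → ⌈·⌉ = 2751
j=6: r + 5k = 3329.595 → ⌈·⌉ = 3330
j=7: r + 6k = 3908.995 → ⌈·⌉ = 3909
j=8: r + 7k = 4488.395 → ⌈·⌉ = 4489
j=9: r + 8k = 5067.795 → ⌈·⌉ = 5068
j=10: r + 9k = 5647.195 → ⌈·⌉ = 5648

433, 1012, 1592, 2171, 2751, 3330, 3909, 4489, 5068, 5648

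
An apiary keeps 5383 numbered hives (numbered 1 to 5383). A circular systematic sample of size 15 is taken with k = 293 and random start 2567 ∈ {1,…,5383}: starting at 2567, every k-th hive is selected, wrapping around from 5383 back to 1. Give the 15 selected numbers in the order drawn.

2567, 2860, 3153, 3446, 3739, 4032, 4325, 4618, 4911, 5204, 114, 407, 700, 993, 1286

Selection 1: 2567
Selection 2: 2567 + 293 = 2860
Selection 3: 2860 + 293 = 3153
Selection 4: 3153 + 293 = 3446
Selection 5: 3446 + 293 = 3739
Selection 6: 3739 + 293 = 4032
Selection 7: 4032 + 293 = 4325
Selection 8: 4325 + 293 = 4618
Selection 9: 4618 + 293 = 4911
Selection 10: 4911 + 293 = 5204
Selection 11: 5204 + 293 = 5497 → 5497 − 5383 = 114
Selection 12: 114 + 293 = 407
Selection 13: 407 + 293 = 700
Selection 14: 700 + 293 = 993
Selection 15: 993 + 293 = 1286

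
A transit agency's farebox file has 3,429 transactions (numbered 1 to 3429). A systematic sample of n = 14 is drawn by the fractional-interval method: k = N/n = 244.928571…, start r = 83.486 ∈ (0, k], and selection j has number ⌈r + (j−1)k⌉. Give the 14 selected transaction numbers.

j=1: r + 0k = 83.486 → ⌈·⌉ = 84
j=2: r + 1k = 328.414571… → ⌈·⌉ = 329
j=3: r + 2k = 573.343142… → ⌈·⌉ = 574
j=4: r + 3k = 818.271714… → ⌈·⌉ = 819
j=5: r + 4k = 1063.200285… → ⌈·⌉ = 1064
j=6: r + 5k = 1308.128857… → ⌈·⌉ = 1309
j=7: r + 6k = 1553.057428… → ⌈·⌉ = 1554
j=8: r + 7k = 1797.986 → ⌈·⌉ = 1798
j=9: r + 8k = 2042.914571… → ⌈·⌉ = 2043
j=10: r + 9k = 2287.843142… → ⌈·⌉ = 2288
j=11: r + 10k = 2532.771714… → ⌈·⌉ = 2533
j=12: r + 11k = 2777.700285… → ⌈·⌉ = 2778
j=13: r + 12k = 3022.628857… → ⌈·⌉ = 3023
j=14: r + 13k = 3267.557428… → ⌈·⌉ = 3268

84, 329, 574, 819, 1064, 1309, 1554, 1798, 2043, 2288, 2533, 2778, 3023, 3268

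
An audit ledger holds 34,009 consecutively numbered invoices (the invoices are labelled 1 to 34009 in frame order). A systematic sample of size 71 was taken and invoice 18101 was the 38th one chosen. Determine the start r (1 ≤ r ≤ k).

378

k = 34009/71 = 479
r = 18101 − (38−1)×479 = 18101 − 17723 = 378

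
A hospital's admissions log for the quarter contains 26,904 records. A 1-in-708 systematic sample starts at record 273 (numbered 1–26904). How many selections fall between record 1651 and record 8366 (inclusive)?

10

k = 708
First selection ≥ 1651: 273 + ⌈(1651−273)/708⌉·708 = 273 + 2×708 = 1689
Last selection ≤ 8366: 273 + ⌊(8366−273)/708⌋·708 = 273 + 11×708 = 8061
Count = 11 − 2 + 1 = 10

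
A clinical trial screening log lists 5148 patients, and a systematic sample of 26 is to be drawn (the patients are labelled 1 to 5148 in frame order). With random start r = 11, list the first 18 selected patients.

11, 209, 407, 605, 803, 1001, 1199, 1397, 1595, 1793, 1991, 2189, 2387, 2585, 2783, 2981, 3179, 3377

k = N/n = 5148/26 = 198
patient 1: 11
patient 2: 11 + 198 = 209
patient 3: 209 + 198 = 407
patient 4: 407 + 198 = 605
patient 5: 605 + 198 = 803
patient 6: 803 + 198 = 1001
patient 7: 1001 + 198 = 1199
patient 8: 1199 + 198 = 1397
patient 9: 1397 + 198 = 1595
patient 10: 1595 + 198 = 1793
patient 11: 1793 + 198 = 1991
patient 12: 1991 + 198 = 2189
patient 13: 2189 + 198 = 2387
patient 14: 2387 + 198 = 2585
patient 15: 2585 + 198 = 2783
patient 16: 2783 + 198 = 2981
patient 17: 2981 + 198 = 3179
patient 18: 3179 + 198 = 3377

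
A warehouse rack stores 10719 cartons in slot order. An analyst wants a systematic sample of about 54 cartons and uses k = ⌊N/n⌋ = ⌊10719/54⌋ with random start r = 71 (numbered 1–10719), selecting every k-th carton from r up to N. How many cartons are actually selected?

54

k = ⌊10719/54⌋ = 198
Achieved size = ⌊(10719 − 71)/198⌋ + 1 = ⌊10648/198⌋ + 1 = 53 + 1 = 54
(last selection: 71 + 53×198 = 10565 ≤ 10719; next would be 10763 > 10719)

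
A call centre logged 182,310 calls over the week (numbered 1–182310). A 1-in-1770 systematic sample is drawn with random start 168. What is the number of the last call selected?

k = 1770
103rd selection = r + (103−1)·k = 168 + 102×1770 = 168 + 180540 = 180708

180708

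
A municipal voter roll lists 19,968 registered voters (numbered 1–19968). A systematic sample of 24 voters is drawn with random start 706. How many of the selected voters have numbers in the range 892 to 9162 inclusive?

10

k = 19968/24 = 832
First selection ≥ 892: 706 + ⌈(892−706)/832⌉·832 = 706 + 1×832 = 1538
Last selection ≤ 9162: 706 + ⌊(9162−706)/832⌋·832 = 706 + 10×832 = 9026
Count = 10 − 1 + 1 = 10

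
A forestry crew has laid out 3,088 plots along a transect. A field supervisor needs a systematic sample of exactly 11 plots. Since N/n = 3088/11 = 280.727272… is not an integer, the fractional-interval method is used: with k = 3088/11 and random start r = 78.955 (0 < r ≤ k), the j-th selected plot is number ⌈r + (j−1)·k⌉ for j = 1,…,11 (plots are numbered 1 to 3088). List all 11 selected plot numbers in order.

j=1: r + 0k = 78.955 → ⌈·⌉ = 79
j=2: r + 1k = 359.682272… → ⌈·⌉ = 360
j=3: r + 2k = 640.409545… → ⌈·⌉ = 641
j=4: r + 3k = 921.136818… → ⌈·⌉ = 922
j=5: r + 4k = 1201.864090… → ⌈·⌉ = 1202
j=6: r + 5k = 1482.591363… → ⌈·⌉ = 1483
j=7: r + 6k = 1763.318636… → ⌈·⌉ = 1764
j=8: r + 7k = 2044.045909… → ⌈·⌉ = 2045
j=9: r + 8k = 2324.773181… → ⌈·⌉ = 2325
j=10: r + 9k = 2605.500454… → ⌈·⌉ = 2606
j=11: r + 10k = 2886.227727… → ⌈·⌉ = 2887

79, 360, 641, 922, 1202, 1483, 1764, 2045, 2325, 2606, 2887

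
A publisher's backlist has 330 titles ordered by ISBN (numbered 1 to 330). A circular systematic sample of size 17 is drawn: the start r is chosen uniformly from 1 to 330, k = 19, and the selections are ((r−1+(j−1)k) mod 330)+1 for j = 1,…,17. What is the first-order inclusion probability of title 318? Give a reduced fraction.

17/330

For each position j, as r ranges over 1…330 the j-th selection hits every title exactly once, so title 318 is selected for exactly 17 of the 330 starts.
Inclusion probability = 17/330.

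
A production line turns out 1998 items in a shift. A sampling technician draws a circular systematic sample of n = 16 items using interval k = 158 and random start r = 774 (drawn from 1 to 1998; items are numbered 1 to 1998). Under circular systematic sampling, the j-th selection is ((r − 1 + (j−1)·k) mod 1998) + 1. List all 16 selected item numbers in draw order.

774, 932, 1090, 1248, 1406, 1564, 1722, 1880, 40, 198, 356, 514, 672, 830, 988, 1146

Selection 1: 774
Selection 2: 774 + 158 = 932
Selection 3: 932 + 158 = 1090
Selection 4: 1090 + 158 = 1248
Selection 5: 1248 + 158 = 1406
Selection 6: 1406 + 158 = 1564
Selection 7: 1564 + 158 = 1722
Selection 8: 1722 + 158 = 1880
Selection 9: 1880 + 158 = 2038 → 2038 − 1998 = 40
Selection 10: 40 + 158 = 198
Selection 11: 198 + 158 = 356
Selection 12: 356 + 158 = 514
Selection 13: 514 + 158 = 672
Selection 14: 672 + 158 = 830
Selection 15: 830 + 158 = 988
Selection 16: 988 + 158 = 1146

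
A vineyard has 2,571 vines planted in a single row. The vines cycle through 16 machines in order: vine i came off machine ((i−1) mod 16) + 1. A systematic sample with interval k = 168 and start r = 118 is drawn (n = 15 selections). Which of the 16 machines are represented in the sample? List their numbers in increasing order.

Consecutive selections differ by k = 168, so their machine numbers differ by 168 mod 16 = 8.
gcd(168, 16) = 8, so the sample visits 16/8 = 2 distinct residues mod 16.
Start 118 is machine 6; the machines hit are 6, 14.

6, 14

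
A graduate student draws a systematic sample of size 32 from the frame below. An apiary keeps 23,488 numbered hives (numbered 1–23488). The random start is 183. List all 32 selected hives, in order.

183, 917, 1651, 2385, 3119, 3853, 4587, 5321, 6055, 6789, 7523, 8257, 8991, 9725, 10459, 11193, 11927, 12661, 13395, 14129, 14863, 15597, 16331, 17065, 17799, 18533, 19267, 20001, 20735, 21469, 22203, 22937

k = N/n = 23488/32 = 734
hive 1: 183
hive 2: 183 + 734 = 917
hive 3: 917 + 734 = 1651
hive 4: 1651 + 734 = 2385
hive 5: 2385 + 734 = 3119
hive 6: 3119 + 734 = 3853
hive 7: 3853 + 734 = 4587
hive 8: 4587 + 734 = 5321
hive 9: 5321 + 734 = 6055
hive 10: 6055 + 734 = 6789
hive 11: 6789 + 734 = 7523
hive 12: 7523 + 734 = 8257
hive 13: 8257 + 734 = 8991
hive 14: 8991 + 734 = 9725
hive 15: 9725 + 734 = 10459
hive 16: 10459 + 734 = 11193
hive 17: 11193 + 734 = 11927
hive 18: 11927 + 734 = 12661
hive 19: 12661 + 734 = 13395
hive 20: 13395 + 734 = 14129
hive 21: 14129 + 734 = 14863
hive 22: 14863 + 734 = 15597
hive 23: 15597 + 734 = 16331
hive 24: 16331 + 734 = 17065
hive 25: 17065 + 734 = 17799
hive 26: 17799 + 734 = 18533
hive 27: 18533 + 734 = 19267
hive 28: 19267 + 734 = 20001
hive 29: 20001 + 734 = 20735
hive 30: 20735 + 734 = 21469
hive 31: 21469 + 734 = 22203
hive 32: 22203 + 734 = 22937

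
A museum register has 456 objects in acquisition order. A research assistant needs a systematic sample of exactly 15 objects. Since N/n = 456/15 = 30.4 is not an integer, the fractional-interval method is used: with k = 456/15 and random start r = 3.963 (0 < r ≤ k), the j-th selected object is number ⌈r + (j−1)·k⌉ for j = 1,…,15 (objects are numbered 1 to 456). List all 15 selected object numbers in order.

4, 35, 65, 96, 126, 156, 187, 217, 248, 278, 308, 339, 369, 400, 430

j=1: r + 0k = 3.963 → ⌈·⌉ = 4
j=2: r + 1k = 34.363 → ⌈·⌉ = 35
j=3: r + 2k = 64.763 → ⌈·⌉ = 65
j=4: r + 3k = 95.163 → ⌈·⌉ = 96
j=5: r + 4k = 125.563 → ⌈·⌉ = 126
j=6: r + 5k = 155.963 → ⌈·⌉ = 156
j=7: r + 6k = 186.363 → ⌈·⌉ = 187
j=8: r + 7k = 216.763 → ⌈·⌉ = 217
j=9: r + 8k = 247.163 → ⌈·⌉ = 248
j=10: r + 9k = 277.563 → ⌈·⌉ = 278
j=11: r + 10k = 307.963 → ⌈·⌉ = 308
j=12: r + 11k = 338.363 → ⌈·⌉ = 339
j=13: r + 12k = 368.763 → ⌈·⌉ = 369
j=14: r + 13k = 399.163 → ⌈·⌉ = 400
j=15: r + 14k = 429.563 → ⌈·⌉ = 430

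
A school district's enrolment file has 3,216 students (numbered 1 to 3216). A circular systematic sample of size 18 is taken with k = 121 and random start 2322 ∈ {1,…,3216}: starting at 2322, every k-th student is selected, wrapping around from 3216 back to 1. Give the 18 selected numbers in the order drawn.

Selection 1: 2322
Selection 2: 2322 + 121 = 2443
Selection 3: 2443 + 121 = 2564
Selection 4: 2564 + 121 = 2685
Selection 5: 2685 + 121 = 2806
Selection 6: 2806 + 121 = 2927
Selection 7: 2927 + 121 = 3048
Selection 8: 3048 + 121 = 3169
Selection 9: 3169 + 121 = 3290 → 3290 − 3216 = 74
Selection 10: 74 + 121 = 195
Selection 11: 195 + 121 = 316
Selection 12: 316 + 121 = 437
Selection 13: 437 + 121 = 558
Selection 14: 558 + 121 = 679
Selection 15: 679 + 121 = 800
Selection 16: 800 + 121 = 921
Selection 17: 921 + 121 = 1042
Selection 18: 1042 + 121 = 1163

2322, 2443, 2564, 2685, 2806, 2927, 3048, 3169, 74, 195, 316, 437, 558, 679, 800, 921, 1042, 1163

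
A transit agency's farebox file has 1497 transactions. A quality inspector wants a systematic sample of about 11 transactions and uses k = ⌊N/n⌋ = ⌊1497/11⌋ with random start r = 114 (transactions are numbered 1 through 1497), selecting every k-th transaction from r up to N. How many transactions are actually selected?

k = ⌊1497/11⌋ = 136
Achieved size = ⌊(1497 − 114)/136⌋ + 1 = ⌊1383/136⌋ + 1 = 10 + 1 = 11
(last selection: 114 + 10×136 = 1474 ≤ 1497; next would be 1610 > 1497)

11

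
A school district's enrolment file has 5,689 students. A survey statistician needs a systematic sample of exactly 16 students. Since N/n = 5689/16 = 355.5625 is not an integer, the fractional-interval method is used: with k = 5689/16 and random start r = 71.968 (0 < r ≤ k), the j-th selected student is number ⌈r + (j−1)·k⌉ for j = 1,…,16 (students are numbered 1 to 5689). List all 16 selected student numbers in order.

j=1: r + 0k = 71.968 → ⌈·⌉ = 72
j=2: r + 1k = 427.5305 → ⌈·⌉ = 428
j=3: r + 2k = 783.093 → ⌈·⌉ = 784
j=4: r + 3k = 1138.6555 → ⌈·⌉ = 1139
j=5: r + 4k = 1494.218 → ⌈·⌉ = 1495
j=6: r + 5k = 1849.7805 → ⌈·⌉ = 1850
j=7: r + 6k = 2205.343 → ⌈·⌉ = 2206
j=8: r + 7k = 2560.9055 → ⌈·⌉ = 2561
j=9: r + 8k = 2916.468 → ⌈·⌉ = 2917
j=10: r + 9k = 3272.0305 → ⌈·⌉ = 3273
j=11: r + 10k = 3627.593 → ⌈·⌉ = 3628
j=12: r + 11k = 3983.1555 → ⌈·⌉ = 3984
j=13: r + 12k = 4338.718 → ⌈·⌉ = 4339
j=14: r + 13k = 4694.2805 → ⌈·⌉ = 4695
j=15: r + 14k = 5049.843 → ⌈·⌉ = 5050
j=16: r + 15k = 5405.4055 → ⌈·⌉ = 5406

72, 428, 784, 1139, 1495, 1850, 2206, 2561, 2917, 3273, 3628, 3984, 4339, 4695, 5050, 5406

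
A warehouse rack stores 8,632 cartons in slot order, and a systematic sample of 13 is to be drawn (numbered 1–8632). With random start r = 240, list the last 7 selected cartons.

k = N/n = 8632/13 = 664
7th selection = 240 + 6×664 = 4224
8th: 4224 + 664 = 4888
9th: 4888 + 664 = 5552
10th: 5552 + 664 = 6216
11th: 6216 + 664 = 6880
12th: 6880 + 664 = 7544
13th: 7544 + 664 = 8208

4224, 4888, 5552, 6216, 6880, 7544, 8208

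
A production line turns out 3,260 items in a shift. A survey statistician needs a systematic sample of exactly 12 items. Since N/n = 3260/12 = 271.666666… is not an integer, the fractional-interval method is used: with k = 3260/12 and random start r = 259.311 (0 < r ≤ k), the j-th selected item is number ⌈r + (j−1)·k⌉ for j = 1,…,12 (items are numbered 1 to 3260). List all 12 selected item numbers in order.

260, 531, 803, 1075, 1346, 1618, 1890, 2161, 2433, 2705, 2976, 3248

j=1: r + 0k = 259.311 → ⌈·⌉ = 260
j=2: r + 1k = 530.977666… → ⌈·⌉ = 531
j=3: r + 2k = 802.644333… → ⌈·⌉ = 803
j=4: r + 3k = 1074.311 → ⌈·⌉ = 1075
j=5: r + 4k = 1345.977666… → ⌈·⌉ = 1346
j=6: r + 5k = 1617.644333… → ⌈·⌉ = 1618
j=7: r + 6k = 1889.311 → ⌈·⌉ = 1890
j=8: r + 7k = 2160.977666… → ⌈·⌉ = 2161
j=9: r + 8k = 2432.644333… → ⌈·⌉ = 2433
j=10: r + 9k = 2704.311 → ⌈·⌉ = 2705
j=11: r + 10k = 2975.977666… → ⌈·⌉ = 2976
j=12: r + 11k = 3247.644333… → ⌈·⌉ = 3248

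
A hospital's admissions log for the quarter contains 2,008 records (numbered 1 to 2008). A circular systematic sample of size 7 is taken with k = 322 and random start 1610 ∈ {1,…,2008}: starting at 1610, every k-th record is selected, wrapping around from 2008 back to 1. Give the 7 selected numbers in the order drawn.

Selection 1: 1610
Selection 2: 1610 + 322 = 1932
Selection 3: 1932 + 322 = 2254 → 2254 − 2008 = 246
Selection 4: 246 + 322 = 568
Selection 5: 568 + 322 = 890
Selection 6: 890 + 322 = 1212
Selection 7: 1212 + 322 = 1534

1610, 1932, 246, 568, 890, 1212, 1534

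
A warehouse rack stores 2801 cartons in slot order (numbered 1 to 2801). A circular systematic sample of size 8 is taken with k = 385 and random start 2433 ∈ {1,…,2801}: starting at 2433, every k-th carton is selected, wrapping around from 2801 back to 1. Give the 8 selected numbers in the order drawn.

Selection 1: 2433
Selection 2: 2433 + 385 = 2818 → 2818 − 2801 = 17
Selection 3: 17 + 385 = 402
Selection 4: 402 + 385 = 787
Selection 5: 787 + 385 = 1172
Selection 6: 1172 + 385 = 1557
Selection 7: 1557 + 385 = 1942
Selection 8: 1942 + 385 = 2327

2433, 17, 402, 787, 1172, 1557, 1942, 2327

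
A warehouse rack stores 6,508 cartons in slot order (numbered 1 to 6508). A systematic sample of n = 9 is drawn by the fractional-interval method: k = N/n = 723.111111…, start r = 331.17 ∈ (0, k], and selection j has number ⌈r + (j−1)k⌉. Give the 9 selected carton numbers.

332, 1055, 1778, 2501, 3224, 3947, 4670, 5393, 6117

j=1: r + 0k = 331.17 → ⌈·⌉ = 332
j=2: r + 1k = 1054.281111… → ⌈·⌉ = 1055
j=3: r + 2k = 1777.392222… → ⌈·⌉ = 1778
j=4: r + 3k = 2500.503333… → ⌈·⌉ = 2501
j=5: r + 4k = 3223.614444… → ⌈·⌉ = 3224
j=6: r + 5k = 3946.725555… → ⌈·⌉ = 3947
j=7: r + 6k = 4669.836666… → ⌈·⌉ = 4670
j=8: r + 7k = 5392.947777… → ⌈·⌉ = 5393
j=9: r + 8k = 6116.058888… → ⌈·⌉ = 6117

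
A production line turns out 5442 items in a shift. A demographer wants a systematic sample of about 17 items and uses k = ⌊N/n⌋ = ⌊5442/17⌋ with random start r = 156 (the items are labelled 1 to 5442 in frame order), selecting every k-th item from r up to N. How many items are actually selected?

k = ⌊5442/17⌋ = 320
Achieved size = ⌊(5442 − 156)/320⌋ + 1 = ⌊5286/320⌋ + 1 = 16 + 1 = 17
(last selection: 156 + 16×320 = 5276 ≤ 5442; next would be 5596 > 5442)

17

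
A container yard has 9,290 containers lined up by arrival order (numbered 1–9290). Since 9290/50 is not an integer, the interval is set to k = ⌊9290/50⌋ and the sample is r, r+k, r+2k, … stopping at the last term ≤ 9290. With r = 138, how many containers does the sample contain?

50

k = ⌊9290/50⌋ = 185
Achieved size = ⌊(9290 − 138)/185⌋ + 1 = ⌊9152/185⌋ + 1 = 49 + 1 = 50
(last selection: 138 + 49×185 = 9203 ≤ 9290; next would be 9388 > 9290)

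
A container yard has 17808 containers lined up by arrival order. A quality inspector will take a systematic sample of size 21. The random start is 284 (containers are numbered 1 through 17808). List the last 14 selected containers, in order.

6220, 7068, 7916, 8764, 9612, 10460, 11308, 12156, 13004, 13852, 14700, 15548, 16396, 17244

k = N/n = 17808/21 = 848
8th selection = 284 + 7×848 = 6220
9th: 6220 + 848 = 7068
10th: 7068 + 848 = 7916
11th: 7916 + 848 = 8764
12th: 8764 + 848 = 9612
13th: 9612 + 848 = 10460
14th: 10460 + 848 = 11308
15th: 11308 + 848 = 12156
16th: 12156 + 848 = 13004
17th: 13004 + 848 = 13852
18th: 13852 + 848 = 14700
19th: 14700 + 848 = 15548
20th: 15548 + 848 = 16396
21st: 16396 + 848 = 17244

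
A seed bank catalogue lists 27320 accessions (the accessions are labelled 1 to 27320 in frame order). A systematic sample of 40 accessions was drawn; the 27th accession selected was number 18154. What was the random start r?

k = 27320/40 = 683
r = 18154 − (27−1)×683 = 18154 − 17758 = 396

396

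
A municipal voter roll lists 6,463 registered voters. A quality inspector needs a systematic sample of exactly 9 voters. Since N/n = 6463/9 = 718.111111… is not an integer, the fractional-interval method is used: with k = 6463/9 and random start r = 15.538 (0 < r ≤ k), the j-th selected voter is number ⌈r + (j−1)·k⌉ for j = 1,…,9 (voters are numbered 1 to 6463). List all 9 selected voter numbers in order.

j=1: r + 0k = 15.538 → ⌈·⌉ = 16
j=2: r + 1k = 733.649111… → ⌈·⌉ = 734
j=3: r + 2k = 1451.760222… → ⌈·⌉ = 1452
j=4: r + 3k = 2169.871333… → ⌈·⌉ = 2170
j=5: r + 4k = 2887.982444… → ⌈·⌉ = 2888
j=6: r + 5k = 3606.093555… → ⌈·⌉ = 3607
j=7: r + 6k = 4324.204666… → ⌈·⌉ = 4325
j=8: r + 7k = 5042.315777… → ⌈·⌉ = 5043
j=9: r + 8k = 5760.426888… → ⌈·⌉ = 5761

16, 734, 1452, 2170, 2888, 3607, 4325, 5043, 5761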